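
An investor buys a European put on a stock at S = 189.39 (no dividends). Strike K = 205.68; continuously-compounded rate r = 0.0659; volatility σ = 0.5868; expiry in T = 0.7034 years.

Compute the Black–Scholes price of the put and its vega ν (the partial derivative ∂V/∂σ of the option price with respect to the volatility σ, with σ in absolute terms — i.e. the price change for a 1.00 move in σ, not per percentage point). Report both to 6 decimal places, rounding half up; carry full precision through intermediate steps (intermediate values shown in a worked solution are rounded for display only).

σ√T = 0.5868·√0.7034 = 0.492143
d₁ = (ln(S/K) + (r+σ²/2)T) / (σ√T) = (ln(189.39/205.68) + (0.0659+0.5868²/2)·0.7034) / 0.492143 = (-0.082513 + 0.167456) / 0.492143 = 0.172599
d₂ = d₁ − σ√T = 0.172599 − 0.492143 = -0.319544
e^{−rT} = e^{−0.0659·0.7034} = 0.954704
N(−d₁) = 0.431483,  N(−d₂) = 0.625343
Put price V = K·e^{−rT}·N(−d₂) − S·N(−d₁) = 122.794555 − 81.718649 = 41.075905
φ(d₁) = (1/√(2π))·e^{−d₁²/2} = 0.393044
ν = S·φ(d₁)·√T = 62.430873

price = 41.075905
ν = 62.430873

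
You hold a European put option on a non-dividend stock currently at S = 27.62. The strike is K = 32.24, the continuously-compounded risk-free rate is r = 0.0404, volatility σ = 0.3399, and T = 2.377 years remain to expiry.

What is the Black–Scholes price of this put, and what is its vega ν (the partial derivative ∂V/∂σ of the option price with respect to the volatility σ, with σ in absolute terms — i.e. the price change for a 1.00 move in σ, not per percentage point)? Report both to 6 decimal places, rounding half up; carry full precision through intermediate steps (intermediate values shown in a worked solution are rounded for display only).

σ√T = 0.3399·√2.377 = 0.524042
d₁ = (ln(S/K) + (r+σ²/2)T) / (σ√T) = (ln(27.62/32.24) + (0.0404+0.3399²/2)·2.377) / 0.524042 = (-0.154668 + 0.233341) / 0.524042 = 0.150127
d₂ = d₁ − σ√T = 0.150127 − 0.524042 = -0.373915
e^{−rT} = e^{−0.0404·2.377} = 0.908436
N(−d₁) = 0.440332,  N(−d₂) = 0.645766
Put price V = K·e^{−rT}·N(−d₂) − S·N(−d₁) = 18.913182 − 12.161975 = 6.751207
φ(d₁) = (1/√(2π))·e^{−d₁²/2} = 0.394472
ν = S·φ(d₁)·√T = 16.797871

price = 6.751207
ν = 16.797871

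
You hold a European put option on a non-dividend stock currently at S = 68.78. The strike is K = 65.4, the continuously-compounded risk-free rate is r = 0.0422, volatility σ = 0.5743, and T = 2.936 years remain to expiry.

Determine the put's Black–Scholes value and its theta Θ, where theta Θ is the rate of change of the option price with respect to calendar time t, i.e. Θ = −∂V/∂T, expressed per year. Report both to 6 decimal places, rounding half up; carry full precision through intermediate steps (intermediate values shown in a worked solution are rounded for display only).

σ√T = 0.5743·√2.936 = 0.984049
d₁ = (ln(S/K) + (r+σ²/2)T) / (σ√T) = (ln(68.78/65.4) + (0.0422+0.5743²/2)·2.936) / 0.984049 = (0.050391 + 0.608076) / 0.984049 = 0.669140
d₂ = d₁ − σ√T = 0.669140 − 0.984049 = -0.314910
e^{−rT} = e^{−0.0422·2.936} = 0.883469
N(−d₁) = 0.251703,  N(−d₂) = 0.623585
Put price V = K·e^{−rT}·N(−d₂) − S·N(−d₁) = 36.030025 − 17.312145 = 18.717880
φ(d₁) = (1/√(2π))·e^{−d₁²/2} = 0.318921
Θ = −S·φ(d₁)·σ/(2√T) + r·K·e^{−rT}·N(−d₂) = −3.676003 + 1.520467 = -2.155536

price = 18.717880
Θ = -2.155536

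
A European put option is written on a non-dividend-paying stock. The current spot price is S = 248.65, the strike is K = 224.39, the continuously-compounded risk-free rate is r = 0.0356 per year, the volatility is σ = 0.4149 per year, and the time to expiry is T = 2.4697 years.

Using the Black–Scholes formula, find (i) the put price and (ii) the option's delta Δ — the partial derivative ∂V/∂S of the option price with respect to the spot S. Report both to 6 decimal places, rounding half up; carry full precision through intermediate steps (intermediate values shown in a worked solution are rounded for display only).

σ√T = 0.4149·√2.4697 = 0.652027
d₁ = (ln(S/K) + (r+σ²/2)T) / (σ√T) = (ln(248.65/224.39) + (0.0356+0.4149²/2)·2.4697) / 0.652027 = (0.102661 + 0.300491) / 0.652027 = 0.618305
d₂ = d₁ − σ√T = 0.618305 − 0.652027 = -0.033722
e^{−rT} = e^{−0.0356·2.4697} = 0.915833
N(−d₁) = 0.268187,  N(−d₂) = 0.513451
Put price V = K·e^{−rT}·N(−d₂) − S·N(−d₁) = 105.516010 − 66.684730 = 38.831280
Δ = −N(−d₁) = -0.268187

price = 38.831280
Δ = -0.268187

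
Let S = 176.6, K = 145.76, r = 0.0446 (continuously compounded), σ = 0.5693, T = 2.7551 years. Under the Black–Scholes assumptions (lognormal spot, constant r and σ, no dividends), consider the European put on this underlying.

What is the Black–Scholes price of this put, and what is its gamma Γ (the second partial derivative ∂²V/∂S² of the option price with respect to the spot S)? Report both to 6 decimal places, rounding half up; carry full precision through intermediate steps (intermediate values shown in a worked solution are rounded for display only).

σ√T = 0.5693·√2.7551 = 0.944952
d₁ = (ln(S/K) + (r+σ²/2)T) / (σ√T) = (ln(176.6/145.76) + (0.0446+0.5693²/2)·2.7551) / 0.944952 = (0.191926 + 0.569345) / 0.944952 = 0.805618
d₂ = d₁ − σ√T = 0.805618 − 0.944952 = -0.139334
e^{−rT} = e^{−0.0446·2.7551} = 0.884372
N(−d₁) = 0.210232,  N(−d₂) = 0.555407
Put price V = K·e^{−rT}·N(−d₂) − S·N(−d₁) = 71.595322 − 37.126887 = 34.468435
φ(d₁) = (1/√(2π))·e^{−d₁²/2} = 0.288388
Γ = φ(d₁) / (S·σ·√T) = 0.001728

price = 34.468435
Γ = 0.001728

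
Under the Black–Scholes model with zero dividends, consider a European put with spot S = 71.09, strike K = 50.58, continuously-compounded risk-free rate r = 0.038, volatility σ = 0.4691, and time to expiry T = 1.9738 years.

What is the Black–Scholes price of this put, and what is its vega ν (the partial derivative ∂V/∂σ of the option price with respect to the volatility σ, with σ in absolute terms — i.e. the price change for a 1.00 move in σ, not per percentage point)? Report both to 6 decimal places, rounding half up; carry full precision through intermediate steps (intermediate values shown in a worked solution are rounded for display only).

price = 5.931865
ν = 25.137529

σ√T = 0.4691·√1.9738 = 0.659048
d₁ = (ln(S/K) + (r+σ²/2)T) / (σ√T) = (ln(71.09/50.58) + (0.038+0.4691²/2)·1.9738) / 0.659048 = (0.340390 + 0.292176) / 0.659048 = 0.959819
d₂ = d₁ − σ√T = 0.959819 − 0.659048 = 0.300771
e^{−rT} = e^{−0.038·1.9738} = 0.927739
N(−d₁) = 0.168573,  N(−d₂) = 0.381794
Put price V = K·e^{−rT}·N(−d₂) − S·N(−d₁) = 17.915726 − 11.983860 = 5.931865
φ(d₁) = (1/√(2π))·e^{−d₁²/2} = 0.251688
ν = S·φ(d₁)·√T = 25.137529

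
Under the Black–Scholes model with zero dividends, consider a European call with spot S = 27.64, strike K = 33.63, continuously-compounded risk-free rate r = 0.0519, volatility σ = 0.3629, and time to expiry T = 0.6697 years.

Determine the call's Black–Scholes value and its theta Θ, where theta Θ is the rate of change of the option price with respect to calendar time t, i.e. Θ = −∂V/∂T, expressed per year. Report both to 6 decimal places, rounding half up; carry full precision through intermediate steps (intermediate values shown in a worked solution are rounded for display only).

σ√T = 0.3629·√0.6697 = 0.296980
d₁ = (ln(S/K) + (r+σ²/2)T) / (σ√T) = (ln(27.64/33.63) + (0.0519+0.3629²/2)·0.6697) / 0.296980 = (-0.196155 + 0.078856) / 0.296980 = -0.394971
d₂ = d₁ − σ√T = -0.394971 − 0.296980 = -0.691951
e^{−rT} = e^{−0.0519·0.6697} = 0.965840
N(d₁) = 0.346432,  N(d₂) = 0.244484
Call price V = S·N(d₁) − K·e^{−rT}·N(d₂) = 9.575381 − 7.941130 = 1.634251
φ(d₁) = (1/√(2π))·e^{−d₁²/2} = 0.369007
Θ = −S·φ(d₁)·σ/(2√T) − r·K·e^{−rT}·N(d₂) = −2.261463 − 0.412145 = -2.673607

price = 1.634251
Θ = -2.673607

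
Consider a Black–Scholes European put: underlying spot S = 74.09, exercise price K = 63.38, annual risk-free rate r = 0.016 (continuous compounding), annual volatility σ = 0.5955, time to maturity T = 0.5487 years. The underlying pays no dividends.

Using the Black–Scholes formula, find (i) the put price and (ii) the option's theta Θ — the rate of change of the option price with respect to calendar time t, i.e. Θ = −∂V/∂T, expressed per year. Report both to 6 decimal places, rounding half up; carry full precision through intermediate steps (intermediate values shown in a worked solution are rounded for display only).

σ√T = 0.5955·√0.5487 = 0.441112
d₁ = (ln(S/K) + (r+σ²/2)T) / (σ√T) = (ln(74.09/63.38) + (0.016+0.5955²/2)·0.5487) / 0.441112 = (0.156132 + 0.106069) / 0.441112 = 0.594410
d₂ = d₁ − σ√T = 0.594410 − 0.441112 = 0.153297
e^{−rT} = e^{−0.016·0.5487} = 0.991259
N(−d₁) = 0.276119,  N(−d₂) = 0.439082
Put price V = K·e^{−rT}·N(−d₂) − S·N(−d₁) = 27.585764 − 20.457661 = 7.128103
φ(d₁) = (1/√(2π))·e^{−d₁²/2} = 0.334339
Θ = −S·φ(d₁)·σ/(2√T) + r·K·e^{−rT}·N(−d₂) = −9.957054 + 0.441372 = -9.515682

price = 7.128103
Θ = -9.515682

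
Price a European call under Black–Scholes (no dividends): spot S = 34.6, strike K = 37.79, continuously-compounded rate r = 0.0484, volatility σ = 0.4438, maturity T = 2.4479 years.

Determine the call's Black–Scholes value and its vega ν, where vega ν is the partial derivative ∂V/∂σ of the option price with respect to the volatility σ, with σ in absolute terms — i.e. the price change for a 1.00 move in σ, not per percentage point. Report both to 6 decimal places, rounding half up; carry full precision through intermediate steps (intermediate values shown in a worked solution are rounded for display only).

σ√T = 0.4438·√2.4479 = 0.694359
d₁ = (ln(S/K) + (r+σ²/2)T) / (σ√T) = (ln(34.6/37.79) + (0.0484+0.4438²/2)·2.4479) / 0.694359 = (-0.088191 + 0.359546) / 0.694359 = 0.390799
d₂ = d₁ − σ√T = 0.390799 − 0.694359 = -0.303560
e^{−rT} = e^{−0.0484·2.4479} = 0.888271
N(d₁) = 0.652027,  N(d₂) = 0.380732
Call price V = S·N(d₁) − K·e^{−rT}·N(d₂) = 22.560137 − 12.780305 = 9.779832
φ(d₁) = (1/√(2π))·e^{−d₁²/2} = 0.369612
ν = S·φ(d₁)·√T = 20.008726

price = 9.779832
ν = 20.008726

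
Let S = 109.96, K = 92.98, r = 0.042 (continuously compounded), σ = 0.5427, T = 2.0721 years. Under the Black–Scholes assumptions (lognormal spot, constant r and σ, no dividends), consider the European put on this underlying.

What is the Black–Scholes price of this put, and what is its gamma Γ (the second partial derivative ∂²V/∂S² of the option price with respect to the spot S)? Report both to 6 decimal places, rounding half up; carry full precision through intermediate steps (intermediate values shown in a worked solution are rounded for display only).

σ√T = 0.5427·√2.0721 = 0.781205
d₁ = (ln(S/K) + (r+σ²/2)T) / (σ√T) = (ln(109.96/92.98) + (0.042+0.5427²/2)·2.0721) / 0.781205 = (0.167732 + 0.392169) / 0.781205 = 0.716715
d₂ = d₁ − σ√T = 0.716715 − 0.781205 = -0.064491
e^{−rT} = e^{−0.042·2.0721} = 0.916651
N(−d₁) = 0.236775,  N(−d₂) = 0.525710
Put price V = K·e^{−rT}·N(−d₂) − S·N(−d₁) = 44.806404 − 26.035788 = 18.770615
φ(d₁) = (1/√(2π))·e^{−d₁²/2} = 0.308579
Γ = φ(d₁) / (S·σ·√T) = 0.003592

price = 18.770615
Γ = 0.003592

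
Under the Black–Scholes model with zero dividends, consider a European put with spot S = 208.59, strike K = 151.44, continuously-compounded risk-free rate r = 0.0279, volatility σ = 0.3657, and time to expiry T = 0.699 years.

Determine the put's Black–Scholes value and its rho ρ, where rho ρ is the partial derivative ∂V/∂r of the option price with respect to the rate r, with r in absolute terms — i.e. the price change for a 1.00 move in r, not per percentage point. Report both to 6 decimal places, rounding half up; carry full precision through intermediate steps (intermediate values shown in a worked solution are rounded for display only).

σ√T = 0.3657·√0.699 = 0.305748
d₁ = (ln(S/K) + (r+σ²/2)T) / (σ√T) = (ln(208.59/151.44) + (0.0279+0.3657²/2)·0.699) / 0.305748 = (0.320181 + 0.066243) / 0.305748 = 1.263865
d₂ = d₁ − σ√T = 1.263865 − 0.305748 = 0.958117
e^{−rT} = e^{−0.0279·0.699} = 0.980687
N(−d₁) = 0.103139,  N(−d₂) = 0.169002
Put price V = K·e^{−rT}·N(−d₂) − S·N(−d₁) = 25.099352 − 21.513818 = 3.585534
ρ = −K·T·e^{−rT}·N(−d₂) = -17.544447

price = 3.585534
ρ = -17.544447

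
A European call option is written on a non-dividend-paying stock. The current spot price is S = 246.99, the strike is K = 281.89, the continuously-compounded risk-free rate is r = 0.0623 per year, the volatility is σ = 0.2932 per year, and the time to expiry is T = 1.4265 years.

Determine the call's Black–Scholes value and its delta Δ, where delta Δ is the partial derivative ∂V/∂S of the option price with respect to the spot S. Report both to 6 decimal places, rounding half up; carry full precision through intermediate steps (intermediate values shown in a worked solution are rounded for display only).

price = 29.890160
Δ = 0.520517

σ√T = 0.2932·√1.4265 = 0.350187
d₁ = (ln(S/K) + (r+σ²/2)T) / (σ√T) = (ln(246.99/281.89) + (0.0623+0.2932²/2)·1.4265) / 0.350187 = (-0.132169 + 0.150186) / 0.350187 = 0.051451
d₂ = d₁ − σ√T = 0.051451 − 0.350187 = -0.298736
e^{−rT} = e^{−0.0623·1.4265} = 0.914964
N(d₁) = 0.520517,  N(d₂) = 0.382571
Call price V = S·N(d₁) − K·e^{−rT}·N(d₂) = 128.562429 − 98.672268 = 29.890160
Δ = N(d₁) = 0.520517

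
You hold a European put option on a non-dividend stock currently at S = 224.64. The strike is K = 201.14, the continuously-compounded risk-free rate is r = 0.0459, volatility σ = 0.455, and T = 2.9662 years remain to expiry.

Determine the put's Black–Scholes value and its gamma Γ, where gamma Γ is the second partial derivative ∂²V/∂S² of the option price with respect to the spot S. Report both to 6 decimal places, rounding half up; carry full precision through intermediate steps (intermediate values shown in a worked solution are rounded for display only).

σ√T = 0.455·√2.9662 = 0.783631
d₁ = (ln(S/K) + (r+σ²/2)T) / (σ√T) = (ln(224.64/201.14) + (0.0459+0.455²/2)·2.9662) / 0.783631 = (0.110498 + 0.443187) / 0.783631 = 0.706564
d₂ = d₁ − σ√T = 0.706564 − 0.783631 = -0.077067
e^{−rT} = e^{−0.0459·2.9662} = 0.872713
N(−d₁) = 0.239919,  N(−d₂) = 0.530715
Put price V = K·e^{−rT}·N(−d₂) − S·N(−d₁) = 93.160369 − 53.895359 = 39.265010
φ(d₁) = (1/√(2π))·e^{−d₁²/2} = 0.310816
Γ = φ(d₁) / (S·σ·√T) = 0.001766

price = 39.265010
Γ = 0.001766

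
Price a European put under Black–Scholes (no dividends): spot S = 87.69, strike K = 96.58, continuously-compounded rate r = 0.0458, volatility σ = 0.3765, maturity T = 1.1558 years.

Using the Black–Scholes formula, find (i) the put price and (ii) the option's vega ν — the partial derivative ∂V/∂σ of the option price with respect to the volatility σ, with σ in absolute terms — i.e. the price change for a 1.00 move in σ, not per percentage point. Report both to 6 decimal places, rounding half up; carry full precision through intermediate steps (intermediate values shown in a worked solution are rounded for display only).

σ√T = 0.3765·√1.1558 = 0.404768
d₁ = (ln(S/K) + (r+σ²/2)T) / (σ√T) = (ln(87.69/96.58) + (0.0458+0.3765²/2)·1.1558) / 0.404768 = (-0.096564 + 0.134854) / 0.404768 = 0.094598
d₂ = d₁ − σ√T = 0.094598 − 0.404768 = -0.310170
e^{−rT} = e^{−0.0458·1.1558} = 0.948441
N(−d₁) = 0.462317,  N(−d₂) = 0.621784
Put price V = K·e^{−rT}·N(−d₂) − S·N(−d₁) = 56.955689 − 40.540567 = 16.415122
φ(d₁) = (1/√(2π))·e^{−d₁²/2} = 0.397161
ν = S·φ(d₁)·√T = 37.441933

price = 16.415122
ν = 37.441933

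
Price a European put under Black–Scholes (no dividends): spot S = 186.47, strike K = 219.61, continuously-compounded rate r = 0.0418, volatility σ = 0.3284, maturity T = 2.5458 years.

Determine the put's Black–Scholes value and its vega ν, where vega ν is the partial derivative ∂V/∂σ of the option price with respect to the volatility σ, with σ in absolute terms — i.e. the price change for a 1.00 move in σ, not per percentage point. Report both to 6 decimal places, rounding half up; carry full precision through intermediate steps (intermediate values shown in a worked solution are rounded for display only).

price = 45.387498
ν = 117.315537

σ√T = 0.3284·√2.5458 = 0.523981
d₁ = (ln(S/K) + (r+σ²/2)T) / (σ√T) = (ln(186.47/219.61) + (0.0418+0.3284²/2)·2.5458) / 0.523981 = (-0.163583 + 0.243692) / 0.523981 = 0.152886
d₂ = d₁ − σ√T = 0.152886 − 0.523981 = -0.371094
e^{−rT} = e^{−0.0418·2.5458} = 0.899052
N(−d₁) = 0.439244,  N(−d₂) = 0.644716
Put price V = K·e^{−rT}·N(−d₂) − S·N(−d₁) = 127.293324 − 81.905826 = 45.387498
φ(d₁) = (1/√(2π))·e^{−d₁²/2} = 0.394307
ν = S·φ(d₁)·√T = 117.315537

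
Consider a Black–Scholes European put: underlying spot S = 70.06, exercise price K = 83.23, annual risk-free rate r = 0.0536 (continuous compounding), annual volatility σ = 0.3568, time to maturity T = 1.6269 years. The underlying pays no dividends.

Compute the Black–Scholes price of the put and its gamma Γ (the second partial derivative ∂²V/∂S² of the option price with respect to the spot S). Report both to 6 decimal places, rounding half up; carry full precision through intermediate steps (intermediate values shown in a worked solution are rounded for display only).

price = 16.505875
Γ = 0.012502

σ√T = 0.3568·√1.6269 = 0.455098
d₁ = (ln(S/K) + (r+σ²/2)T) / (σ√T) = (ln(70.06/83.23) + (0.0536+0.3568²/2)·1.6269) / 0.455098 = (-0.172256 + 0.190759) / 0.455098 = 0.040658
d₂ = d₁ − σ√T = 0.040658 − 0.455098 = -0.414441
e^{−rT} = e^{−0.0536·1.6269} = 0.916492
N(−d₁) = 0.483784,  N(−d₂) = 0.660724
Put price V = K·e^{−rT}·N(−d₂) − S·N(−d₁) = 50.399809 − 33.893934 = 16.505875
φ(d₁) = (1/√(2π))·e^{−d₁²/2} = 0.398613
Γ = φ(d₁) / (S·σ·√T) = 0.012502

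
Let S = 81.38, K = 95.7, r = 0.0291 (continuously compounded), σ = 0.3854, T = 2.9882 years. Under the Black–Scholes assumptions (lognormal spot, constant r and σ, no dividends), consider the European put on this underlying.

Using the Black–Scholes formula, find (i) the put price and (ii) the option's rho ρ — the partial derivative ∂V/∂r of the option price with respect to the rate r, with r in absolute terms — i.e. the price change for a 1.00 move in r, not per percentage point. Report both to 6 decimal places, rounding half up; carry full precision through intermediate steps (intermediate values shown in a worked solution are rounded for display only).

σ√T = 0.3854·√2.9882 = 0.666218
d₁ = (ln(S/K) + (r+σ²/2)T) / (σ√T) = (ln(81.38/95.7) + (0.0291+0.3854²/2)·2.9882) / 0.666218 = (-0.162089 + 0.308880) / 0.666218 = 0.220335
d₂ = d₁ − σ√T = 0.220335 − 0.666218 = -0.445883
e^{−rT} = e^{−0.0291·2.9882} = 0.916717
N(−d₁) = 0.412805,  N(−d₂) = 0.672159
Put price V = K·e^{−rT}·N(−d₂) − S·N(−d₁) = 58.968394 − 33.594079 = 25.374315
ρ = −K·T·e^{−rT}·N(−d₂) = -176.209354

price = 25.374315
ρ = -176.209354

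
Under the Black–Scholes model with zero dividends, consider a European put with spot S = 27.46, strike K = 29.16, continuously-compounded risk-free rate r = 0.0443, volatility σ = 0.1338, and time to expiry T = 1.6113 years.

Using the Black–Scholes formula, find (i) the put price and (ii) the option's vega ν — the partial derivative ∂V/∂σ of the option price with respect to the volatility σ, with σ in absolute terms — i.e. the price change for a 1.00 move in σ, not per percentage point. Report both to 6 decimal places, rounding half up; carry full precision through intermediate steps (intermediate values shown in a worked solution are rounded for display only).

σ√T = 0.1338·√1.6113 = 0.169842
d₁ = (ln(S/K) + (r+σ²/2)T) / (σ√T) = (ln(27.46/29.16) + (0.0443+0.1338²/2)·1.6113) / 0.169842 = (-0.060068 + 0.085804) / 0.169842 = 0.151530
d₂ = d₁ − σ√T = 0.151530 − 0.169842 = -0.018311
e^{−rT} = e^{−0.0443·1.6113} = 0.931107
N(−d₁) = 0.439779,  N(−d₂) = 0.507305
Put price V = K·e^{−rT}·N(−d₂) − S·N(−d₁) = 13.773878 − 12.076322 = 1.697556
φ(d₁) = (1/√(2π))·e^{−d₁²/2} = 0.394388
ν = S·φ(d₁)·√T = 13.747154

price = 1.697556
ν = 13.747154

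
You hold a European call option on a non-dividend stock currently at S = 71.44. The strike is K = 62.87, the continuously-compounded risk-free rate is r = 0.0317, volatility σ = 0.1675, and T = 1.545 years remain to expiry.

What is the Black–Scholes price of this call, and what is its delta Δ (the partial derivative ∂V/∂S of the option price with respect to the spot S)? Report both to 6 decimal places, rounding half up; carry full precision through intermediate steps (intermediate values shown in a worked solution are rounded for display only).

σ√T = 0.1675·√1.545 = 0.208199
d₁ = (ln(S/K) + (r+σ²/2)T) / (σ√T) = (ln(71.44/62.87) + (0.0317+0.1675²/2)·1.545) / 0.208199 = (0.127789 + 0.070650) / 0.208199 = 0.953120
d₂ = d₁ − σ√T = 0.953120 − 0.208199 = 0.744921
e^{−rT} = e^{−0.0317·1.545} = 0.952204
N(d₁) = 0.829735,  N(d₂) = 0.771840
Call price V = S·N(d₁) − K·e^{−rT}·N(d₂) = 59.276291 − 46.206237 = 13.070054
Δ = N(d₁) = 0.829735

price = 13.070054
Δ = 0.829735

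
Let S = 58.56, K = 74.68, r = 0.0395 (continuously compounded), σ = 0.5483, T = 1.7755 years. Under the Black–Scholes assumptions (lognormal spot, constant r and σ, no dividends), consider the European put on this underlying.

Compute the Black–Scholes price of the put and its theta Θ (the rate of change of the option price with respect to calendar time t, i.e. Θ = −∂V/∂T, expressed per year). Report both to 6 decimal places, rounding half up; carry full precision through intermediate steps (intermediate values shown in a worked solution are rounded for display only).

σ√T = 0.5483·√1.7755 = 0.730598
d₁ = (ln(S/K) + (r+σ²/2)T) / (σ√T) = (ln(58.56/74.68) + (0.0395+0.5483²/2)·1.7755) / 0.730598 = (-0.243160 + 0.337019) / 0.730598 = 0.128468
d₂ = d₁ − σ√T = 0.128468 − 0.730598 = -0.602130
e^{−rT} = e^{−0.0395·1.7755} = 0.932271
N(−d₁) = 0.448889,  N(−d₂) = 0.726456
Put price V = K·e^{−rT}·N(−d₂) − S·N(−d₁) = 50.577305 − 26.286953 = 24.290352
φ(d₁) = (1/√(2π))·e^{−d₁²/2} = 0.395664
Θ = −S·φ(d₁)·σ/(2√T) + r·K·e^{−rT}·N(−d₂) = −4.767111 + 1.997804 = -2.769307

price = 24.290352
Θ = -2.769307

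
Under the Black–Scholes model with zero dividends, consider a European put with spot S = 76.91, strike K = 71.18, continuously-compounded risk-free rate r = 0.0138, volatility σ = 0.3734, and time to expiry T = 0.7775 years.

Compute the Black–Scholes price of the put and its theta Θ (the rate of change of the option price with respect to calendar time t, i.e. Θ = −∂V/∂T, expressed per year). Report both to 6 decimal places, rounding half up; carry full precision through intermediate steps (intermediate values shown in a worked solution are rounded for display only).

price = 6.727514
Θ = -5.470896

σ√T = 0.3734·√0.7775 = 0.329249
d₁ = (ln(S/K) + (r+σ²/2)T) / (σ√T) = (ln(76.91/71.18) + (0.0138+0.3734²/2)·0.7775) / 0.329249 = (0.077424 + 0.064932) / 0.329249 = 0.432366
d₂ = d₁ − σ√T = 0.432366 − 0.329249 = 0.103117
e^{−rT} = e^{−0.0138·0.7775} = 0.989328
N(−d₁) = 0.332738,  N(−d₂) = 0.458935
Put price V = K·e^{−rT}·N(−d₂) − S·N(−d₁) = 32.318380 − 25.590866 = 6.727514
φ(d₁) = (1/√(2π))·e^{−d₁²/2} = 0.363343
Θ = −S·φ(d₁)·σ/(2√T) + r·K·e^{−rT}·N(−d₂) = −5.916890 + 0.445994 = -5.470896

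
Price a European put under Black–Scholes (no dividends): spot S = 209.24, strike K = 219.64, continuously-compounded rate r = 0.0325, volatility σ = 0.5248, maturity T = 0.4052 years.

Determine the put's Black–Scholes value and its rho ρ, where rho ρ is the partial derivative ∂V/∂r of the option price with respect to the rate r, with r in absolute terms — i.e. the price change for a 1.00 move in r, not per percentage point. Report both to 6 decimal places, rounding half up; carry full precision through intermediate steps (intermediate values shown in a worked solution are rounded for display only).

price = 32.175631
ρ = -53.359290

σ√T = 0.5248·√0.4052 = 0.334063
d₁ = (ln(S/K) + (r+σ²/2)T) / (σ√T) = (ln(209.24/219.64) + (0.0325+0.5248²/2)·0.4052) / 0.334063 = (-0.048508 + 0.068968) / 0.334063 = 0.061246
d₂ = d₁ − σ√T = 0.061246 − 0.334063 = -0.272817
e^{−rT} = e^{−0.0325·0.4052} = 0.986917
N(−d₁) = 0.475581,  N(−d₂) = 0.607503
Put price V = K·e^{−rT}·N(−d₂) − S·N(−d₁) = 131.686302 − 99.510671 = 32.175631
ρ = −K·T·e^{−rT}·N(−d₂) = -53.359290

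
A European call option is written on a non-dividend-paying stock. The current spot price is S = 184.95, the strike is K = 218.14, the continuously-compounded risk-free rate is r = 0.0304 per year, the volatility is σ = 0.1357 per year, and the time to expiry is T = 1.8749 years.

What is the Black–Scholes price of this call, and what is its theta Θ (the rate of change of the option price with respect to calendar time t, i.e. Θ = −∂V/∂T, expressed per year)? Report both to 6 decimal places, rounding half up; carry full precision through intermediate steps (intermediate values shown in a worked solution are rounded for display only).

price = 6.289605
Θ = -4.810855

σ√T = 0.1357·√1.8749 = 0.185810
d₁ = (ln(S/K) + (r+σ²/2)T) / (σ√T) = (ln(184.95/218.14) + (0.0304+0.1357²/2)·1.8749) / 0.185810 = (-0.165052 + 0.074260) / 0.185810 = -0.488628
d₂ = d₁ − σ√T = -0.488628 − 0.185810 = -0.674438
e^{−rT} = e^{−0.0304·1.8749} = 0.944597
N(d₁) = 0.312553,  N(d₂) = 0.250016
Call price V = S·N(d₁) − K·e^{−rT}·N(d₂) = 57.806598 − 51.516993 = 6.289605
φ(d₁) = (1/√(2π))·e^{−d₁²/2} = 0.354050
Θ = −S·φ(d₁)·σ/(2√T) − r·K·e^{−rT}·N(d₂) = −3.244739 − 1.566117 = -4.810855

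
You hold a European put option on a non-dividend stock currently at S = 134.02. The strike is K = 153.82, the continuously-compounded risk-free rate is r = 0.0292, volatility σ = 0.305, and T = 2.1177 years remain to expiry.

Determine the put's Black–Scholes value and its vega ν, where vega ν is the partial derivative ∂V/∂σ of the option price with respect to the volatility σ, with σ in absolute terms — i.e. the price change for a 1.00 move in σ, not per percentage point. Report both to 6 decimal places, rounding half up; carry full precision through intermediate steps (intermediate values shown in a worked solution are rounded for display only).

σ√T = 0.305·√2.1177 = 0.443846
d₁ = (ln(S/K) + (r+σ²/2)T) / (σ√T) = (ln(134.02/153.82) + (0.0292+0.305²/2)·2.1177) / 0.443846 = (-0.137794 + 0.160336) / 0.443846 = 0.050789
d₂ = d₁ − σ√T = 0.050789 − 0.443846 = -0.393057
e^{−rT} = e^{−0.0292·2.1177} = 0.940036
N(−d₁) = 0.479747,  N(−d₂) = 0.652861
Put price V = K·e^{−rT}·N(−d₂) − S·N(−d₁) = 94.401385 − 64.295690 = 30.105696
φ(d₁) = (1/√(2π))·e^{−d₁²/2} = 0.398428
ν = S·φ(d₁)·√T = 77.705502

price = 30.105696
ν = 77.705502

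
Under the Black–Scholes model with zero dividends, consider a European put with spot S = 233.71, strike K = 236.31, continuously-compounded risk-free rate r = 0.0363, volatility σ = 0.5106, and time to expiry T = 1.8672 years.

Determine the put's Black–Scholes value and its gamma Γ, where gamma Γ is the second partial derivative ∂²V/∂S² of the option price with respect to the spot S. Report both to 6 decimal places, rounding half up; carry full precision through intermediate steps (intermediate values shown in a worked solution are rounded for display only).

σ√T = 0.5106·√1.8672 = 0.697712
d₁ = (ln(S/K) + (r+σ²/2)T) / (σ√T) = (ln(233.71/236.31) + (0.0363+0.5106²/2)·1.8672) / 0.697712 = (-0.011063 + 0.311180) / 0.697712 = 0.430144
d₂ = d₁ − σ√T = 0.430144 − 0.697712 = -0.267568
e^{−rT} = e^{−0.0363·1.8672} = 0.934467
N(−d₁) = 0.333545,  N(−d₂) = 0.605484
Put price V = K·e^{−rT}·N(−d₂) − S·N(−d₁) = 133.705268 − 77.952871 = 55.752397
φ(d₁) = (1/√(2π))·e^{−d₁²/2} = 0.363691
Γ = φ(d₁) / (S·σ·√T) = 0.002230

price = 55.752397
Γ = 0.002230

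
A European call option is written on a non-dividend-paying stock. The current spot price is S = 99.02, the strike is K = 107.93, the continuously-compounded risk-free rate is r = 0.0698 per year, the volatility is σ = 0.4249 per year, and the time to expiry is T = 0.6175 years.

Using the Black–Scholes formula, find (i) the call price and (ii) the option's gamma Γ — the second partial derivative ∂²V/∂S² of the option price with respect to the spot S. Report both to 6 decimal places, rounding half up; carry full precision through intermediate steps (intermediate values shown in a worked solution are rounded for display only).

σ√T = 0.4249·√0.6175 = 0.333891
d₁ = (ln(S/K) + (r+σ²/2)T) / (σ√T) = (ln(99.02/107.93) + (0.0698+0.4249²/2)·0.6175) / 0.333891 = (-0.086161 + 0.098843) / 0.333891 = 0.037983
d₂ = d₁ − σ√T = 0.037983 − 0.333891 = -0.295908
e^{−rT} = e^{−0.0698·0.6175} = 0.957814
N(d₁) = 0.515149,  N(d₂) = 0.383650
Call price V = S·N(d₁) − K·e^{−rT}·N(d₂) = 51.010093 − 39.660545 = 11.349548
φ(d₁) = (1/√(2π))·e^{−d₁²/2} = 0.398655
Γ = φ(d₁) / (S·σ·√T) = 0.012058

price = 11.349548
Γ = 0.012058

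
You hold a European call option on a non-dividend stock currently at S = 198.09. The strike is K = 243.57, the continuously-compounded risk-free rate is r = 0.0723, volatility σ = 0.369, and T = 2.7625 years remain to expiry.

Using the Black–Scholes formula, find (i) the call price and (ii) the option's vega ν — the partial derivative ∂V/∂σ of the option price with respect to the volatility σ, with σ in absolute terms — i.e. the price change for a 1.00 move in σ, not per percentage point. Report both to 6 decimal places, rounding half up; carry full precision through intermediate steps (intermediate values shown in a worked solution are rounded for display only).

σ√T = 0.369·√2.7625 = 0.613306
d₁ = (ln(S/K) + (r+σ²/2)T) / (σ√T) = (ln(198.09/243.57) + (0.0723+0.369²/2)·2.7625) / 0.613306 = (-0.206683 + 0.387801) / 0.613306 = 0.295314
d₂ = d₁ − σ√T = 0.295314 − 0.613306 = -0.317992
e^{−rT} = e^{−0.0723·2.7625} = 0.818953
N(d₁) = 0.616123,  N(d₂) = 0.375246
Call price V = S·N(d₁) − K·e^{−rT}·N(d₂) = 122.047835 − 74.851102 = 47.196733
φ(d₁) = (1/√(2π))·e^{−d₁²/2} = 0.381920
ν = S·φ(d₁)·√T = 125.743695

price = 47.196733
ν = 125.743695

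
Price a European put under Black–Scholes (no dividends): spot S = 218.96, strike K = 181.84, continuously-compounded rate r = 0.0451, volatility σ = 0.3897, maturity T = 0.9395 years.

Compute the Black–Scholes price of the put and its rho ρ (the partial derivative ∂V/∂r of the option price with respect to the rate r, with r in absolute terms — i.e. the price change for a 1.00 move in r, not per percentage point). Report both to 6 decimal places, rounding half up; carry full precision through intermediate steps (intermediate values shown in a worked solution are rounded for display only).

price = 12.248265
ρ = -55.517367

σ√T = 0.3897·√0.9395 = 0.377728
d₁ = (ln(S/K) + (r+σ²/2)T) / (σ√T) = (ln(218.96/181.84) + (0.0451+0.3897²/2)·0.9395) / 0.377728 = (0.185762 + 0.113711) / 0.377728 = 0.792826
d₂ = d₁ − σ√T = 0.792826 − 0.377728 = 0.415099
e^{−rT} = e^{−0.0451·0.9395} = 0.958514
N(−d₁) = 0.213940,  N(−d₂) = 0.339035
Put price V = K·e^{−rT}·N(−d₂) − S·N(−d₁) = 59.092461 − 46.844196 = 12.248265
ρ = −K·T·e^{−rT}·N(−d₂) = -55.517367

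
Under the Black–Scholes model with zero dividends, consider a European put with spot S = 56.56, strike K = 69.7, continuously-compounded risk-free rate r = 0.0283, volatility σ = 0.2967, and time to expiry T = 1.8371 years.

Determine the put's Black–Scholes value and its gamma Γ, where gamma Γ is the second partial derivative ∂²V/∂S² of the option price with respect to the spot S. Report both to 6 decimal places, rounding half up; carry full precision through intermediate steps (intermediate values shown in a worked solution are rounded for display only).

σ√T = 0.2967·√1.8371 = 0.402146
d₁ = (ln(S/K) + (r+σ²/2)T) / (σ√T) = (ln(56.56/69.7) + (0.0283+0.2967²/2)·1.8371) / 0.402146 = (-0.208898 + 0.132851) / 0.402146 = -0.189104
d₂ = d₁ − σ√T = -0.189104 − 0.402146 = -0.591251
e^{−rT} = e^{−0.0283·1.8371} = 0.949338
N(−d₁) = 0.574994,  N(−d₂) = 0.722824
Put price V = K·e^{−rT}·N(−d₂) − S·N(−d₁) = 47.828442 − 32.521688 = 15.306754
φ(d₁) = (1/√(2π))·e^{−d₁²/2} = 0.391872
Γ = φ(d₁) / (S·σ·√T) = 0.017229

price = 15.306754
Γ = 0.017229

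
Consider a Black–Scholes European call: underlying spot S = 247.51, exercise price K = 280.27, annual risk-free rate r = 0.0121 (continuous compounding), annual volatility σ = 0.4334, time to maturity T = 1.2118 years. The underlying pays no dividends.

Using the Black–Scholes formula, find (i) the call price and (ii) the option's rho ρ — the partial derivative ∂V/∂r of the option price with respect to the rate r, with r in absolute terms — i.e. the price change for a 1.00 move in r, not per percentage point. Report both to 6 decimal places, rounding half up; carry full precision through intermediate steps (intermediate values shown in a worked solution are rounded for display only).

price = 36.301803
ρ = 107.021588

σ√T = 0.4334·√1.2118 = 0.477094
d₁ = (ln(S/K) + (r+σ²/2)T) / (σ√T) = (ln(247.51/280.27) + (0.0121+0.4334²/2)·1.2118) / 0.477094 = (-0.124302 + 0.128472) / 0.477094 = 0.008740
d₂ = d₁ − σ√T = 0.008740 − 0.477094 = -0.468354
e^{−rT} = e^{−0.0121·1.2118} = 0.985444
N(d₁) = 0.503487,  N(d₂) = 0.319766
Call price V = S·N(d₁) − K·e^{−rT}·N(d₂) = 124.618017 − 88.316214 = 36.301803
ρ = K·T·e^{−rT}·N(d₂) = 107.021588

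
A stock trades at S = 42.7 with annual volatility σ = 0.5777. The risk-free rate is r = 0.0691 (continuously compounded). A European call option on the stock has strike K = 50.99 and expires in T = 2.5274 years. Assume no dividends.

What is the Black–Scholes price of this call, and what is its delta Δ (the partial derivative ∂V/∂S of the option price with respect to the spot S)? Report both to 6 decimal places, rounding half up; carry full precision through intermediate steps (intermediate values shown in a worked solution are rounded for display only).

price = 15.073740
Δ = 0.675867

σ√T = 0.5777·√2.5274 = 0.918416
d₁ = (ln(S/K) + (r+σ²/2)T) / (σ√T) = (ln(42.7/50.99) + (0.0691+0.5777²/2)·2.5274) / 0.918416 = (-0.177431 + 0.596387) / 0.918416 = 0.456173
d₂ = d₁ − σ√T = 0.456173 − 0.918416 = -0.462243
e^{−rT} = e^{−0.0691·2.5274} = 0.839756
N(d₁) = 0.675867,  N(d₂) = 0.321954
Call price V = S·N(d₁) − K·e^{−rT}·N(d₂) = 28.859530 − 13.785791 = 15.073740
Δ = N(d₁) = 0.675867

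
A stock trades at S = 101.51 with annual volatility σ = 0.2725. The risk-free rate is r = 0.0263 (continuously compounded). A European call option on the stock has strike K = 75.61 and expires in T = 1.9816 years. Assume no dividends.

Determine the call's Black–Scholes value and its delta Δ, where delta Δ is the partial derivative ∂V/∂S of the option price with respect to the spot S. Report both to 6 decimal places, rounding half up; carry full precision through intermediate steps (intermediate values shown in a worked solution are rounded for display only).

σ√T = 0.2725·√1.9816 = 0.383596
d₁ = (ln(S/K) + (r+σ²/2)T) / (σ√T) = (ln(101.51/75.61) + (0.0263+0.2725²/2)·1.9816) / 0.383596 = (0.294569 + 0.125689) / 0.383596 = 1.095573
d₂ = d₁ − σ√T = 1.095573 − 0.383596 = 0.711977
e^{−rT} = e^{−0.0263·1.9816} = 0.949219
N(d₁) = 0.863367,  N(d₂) = 0.761760
Call price V = S·N(d₁) − K·e^{−rT}·N(d₂) = 87.640406 − 54.671871 = 32.968535
Δ = N(d₁) = 0.863367

price = 32.968535
Δ = 0.863367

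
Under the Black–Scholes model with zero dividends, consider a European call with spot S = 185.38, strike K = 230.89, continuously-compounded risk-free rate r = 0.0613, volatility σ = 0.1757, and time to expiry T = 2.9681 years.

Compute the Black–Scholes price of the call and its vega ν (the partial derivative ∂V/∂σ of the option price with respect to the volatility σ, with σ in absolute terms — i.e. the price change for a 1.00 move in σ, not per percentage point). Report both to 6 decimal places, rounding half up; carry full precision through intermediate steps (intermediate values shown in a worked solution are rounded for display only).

σ√T = 0.1757·√2.9681 = 0.302699
d₁ = (ln(S/K) + (r+σ²/2)T) / (σ√T) = (ln(185.38/230.89) + (0.0613+0.1757²/2)·2.9681) / 0.302699 = (-0.219534 + 0.227758) / 0.302699 = 0.027170
d₂ = d₁ − σ√T = 0.027170 − 0.302699 = -0.275529
e^{−rT} = e^{−0.0613·2.9681} = 0.833648
N(d₁) = 0.510838,  N(d₂) = 0.391455
Call price V = S·N(d₁) − K·e^{−rT}·N(d₂) = 94.699114 − 75.347569 = 19.351545
φ(d₁) = (1/√(2π))·e^{−d₁²/2} = 0.398795
ν = S·φ(d₁)·√T = 127.365531

price = 19.351545
ν = 127.365531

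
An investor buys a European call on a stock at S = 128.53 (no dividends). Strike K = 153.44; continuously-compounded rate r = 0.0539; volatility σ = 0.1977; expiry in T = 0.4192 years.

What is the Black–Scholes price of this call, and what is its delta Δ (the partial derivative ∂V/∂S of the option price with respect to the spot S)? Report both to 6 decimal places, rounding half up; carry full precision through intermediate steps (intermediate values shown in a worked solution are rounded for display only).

price = 0.980721
Δ = 0.126432

σ√T = 0.1977·√0.4192 = 0.128002
d₁ = (ln(S/K) + (r+σ²/2)T) / (σ√T) = (ln(128.53/153.44) + (0.0539+0.1977²/2)·0.4192) / 0.128002 = (-0.177147 + 0.030787) / 0.128002 = -1.143419
d₂ = d₁ − σ√T = -1.143419 − 0.128002 = -1.271421
e^{−rT} = e^{−0.0539·0.4192} = 0.977658
N(d₁) = 0.126432,  N(d₂) = 0.101789
Call price V = S·N(d₁) − K·e^{−rT}·N(d₂) = 16.250346 − 15.269625 = 0.980721
Δ = N(d₁) = 0.126432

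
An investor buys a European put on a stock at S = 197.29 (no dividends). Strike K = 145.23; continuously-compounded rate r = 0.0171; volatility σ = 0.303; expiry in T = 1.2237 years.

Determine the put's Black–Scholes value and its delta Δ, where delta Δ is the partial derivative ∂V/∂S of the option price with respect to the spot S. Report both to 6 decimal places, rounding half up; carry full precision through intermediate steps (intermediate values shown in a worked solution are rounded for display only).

price = 4.848524
Δ = -0.126308

σ√T = 0.303·√1.2237 = 0.335182
d₁ = (ln(S/K) + (r+σ²/2)T) / (σ√T) = (ln(197.29/145.23) + (0.0171+0.303²/2)·1.2237) / 0.335182 = (0.306356 + 0.077099) / 0.335182 = 1.144021
d₂ = d₁ − σ√T = 1.144021 − 0.335182 = 0.808839
e^{−rT} = e^{−0.0171·1.2237} = 0.979292
N(−d₁) = 0.126308,  N(−d₂) = 0.209304
Put price V = K·e^{−rT}·N(−d₂) − S·N(−d₁) = 29.767735 − 24.919211 = 4.848524
Δ = −N(−d₁) = -0.126308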